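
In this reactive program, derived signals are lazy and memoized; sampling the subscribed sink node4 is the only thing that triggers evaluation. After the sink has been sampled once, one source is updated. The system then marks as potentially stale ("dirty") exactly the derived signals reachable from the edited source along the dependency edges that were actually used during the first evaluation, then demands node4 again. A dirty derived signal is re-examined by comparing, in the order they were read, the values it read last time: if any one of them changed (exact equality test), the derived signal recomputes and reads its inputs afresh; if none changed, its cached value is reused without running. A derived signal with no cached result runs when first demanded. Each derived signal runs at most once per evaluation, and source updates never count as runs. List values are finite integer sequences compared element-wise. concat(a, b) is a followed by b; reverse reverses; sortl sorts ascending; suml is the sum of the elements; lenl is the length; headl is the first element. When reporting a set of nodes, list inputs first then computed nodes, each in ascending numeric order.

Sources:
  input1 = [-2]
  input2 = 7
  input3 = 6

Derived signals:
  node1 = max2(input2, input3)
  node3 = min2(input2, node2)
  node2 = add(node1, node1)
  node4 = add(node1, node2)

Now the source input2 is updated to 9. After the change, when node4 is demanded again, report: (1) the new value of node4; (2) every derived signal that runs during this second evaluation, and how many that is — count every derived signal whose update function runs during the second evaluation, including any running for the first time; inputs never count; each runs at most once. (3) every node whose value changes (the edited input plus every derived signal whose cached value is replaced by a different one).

Demanding node4 again yields 27.
3 derived signals run: node1, node2, node4.
The nodes whose values change: input2, node1, node2, node4.

First demand of the output computes:
  node1 = max2(7, 6) = 7
  node2 = add(7, 7) = 14
  node4 = add(7, 14) = 21

After the edit, cleaning proceeds:
  node1: a read changed (input2 7->9) — executes, giving 9.
  node2: a read changed (node1 7->9; node1 7->9) — executes, giving 18.
  node4: a read changed (node1 7->9; node2 14->18) — executes, giving 27.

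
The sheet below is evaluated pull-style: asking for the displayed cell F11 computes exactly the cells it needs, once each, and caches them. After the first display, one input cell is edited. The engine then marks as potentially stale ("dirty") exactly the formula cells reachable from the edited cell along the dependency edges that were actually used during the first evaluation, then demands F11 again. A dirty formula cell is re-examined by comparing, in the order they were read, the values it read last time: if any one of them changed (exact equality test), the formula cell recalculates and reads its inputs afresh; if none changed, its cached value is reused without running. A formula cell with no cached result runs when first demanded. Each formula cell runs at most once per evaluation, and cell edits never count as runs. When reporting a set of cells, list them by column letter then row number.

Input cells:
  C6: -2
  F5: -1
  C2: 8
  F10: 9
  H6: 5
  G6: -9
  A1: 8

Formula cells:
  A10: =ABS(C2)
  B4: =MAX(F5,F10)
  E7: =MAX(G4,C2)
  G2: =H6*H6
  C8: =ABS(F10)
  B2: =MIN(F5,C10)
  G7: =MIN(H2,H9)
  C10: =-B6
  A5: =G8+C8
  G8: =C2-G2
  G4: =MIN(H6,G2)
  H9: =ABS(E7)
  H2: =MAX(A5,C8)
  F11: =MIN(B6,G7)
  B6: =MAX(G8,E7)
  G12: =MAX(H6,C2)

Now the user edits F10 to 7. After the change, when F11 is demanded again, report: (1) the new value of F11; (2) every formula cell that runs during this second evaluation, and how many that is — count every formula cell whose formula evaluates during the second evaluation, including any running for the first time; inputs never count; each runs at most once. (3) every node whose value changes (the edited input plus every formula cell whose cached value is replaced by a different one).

Demanding F11 again yields 7.
5 formula cells run: A5, C8, F11, G7, H2.
The nodes whose values change: A5, C8, F10, F11, G7, H2.

First demand of the output computes:
  C8 = ABS(9) = 9
  G2 = 5 * 5 = 25
  G4 = MIN(5, 25) = 5
  E7 = MAX(5, 8) = 8
  G8 = 8 - 25 = -17
  A5 = -17 + 9 = -8
  B6 = MAX(-17, 8) = 8
  H2 = MAX(-8, 9) = 9
  H9 = ABS(8) = 8
  G7 = MIN(9, 8) = 8
  F11 = MIN(8, 8) = 8

After the edit, cleaning proceeds:
  C8: a read changed (F10 9->7) — executes, giving 7.
  A5: a read changed (C8 9->7) — executes, giving -10.
  H2: a read changed (A5 -8->-10; C8 9->7) — executes, giving 7.
  G7: a read changed (H2 9->7) — executes, giving 7.
  F11: a read changed (G7 8->7) — executes, giving 7.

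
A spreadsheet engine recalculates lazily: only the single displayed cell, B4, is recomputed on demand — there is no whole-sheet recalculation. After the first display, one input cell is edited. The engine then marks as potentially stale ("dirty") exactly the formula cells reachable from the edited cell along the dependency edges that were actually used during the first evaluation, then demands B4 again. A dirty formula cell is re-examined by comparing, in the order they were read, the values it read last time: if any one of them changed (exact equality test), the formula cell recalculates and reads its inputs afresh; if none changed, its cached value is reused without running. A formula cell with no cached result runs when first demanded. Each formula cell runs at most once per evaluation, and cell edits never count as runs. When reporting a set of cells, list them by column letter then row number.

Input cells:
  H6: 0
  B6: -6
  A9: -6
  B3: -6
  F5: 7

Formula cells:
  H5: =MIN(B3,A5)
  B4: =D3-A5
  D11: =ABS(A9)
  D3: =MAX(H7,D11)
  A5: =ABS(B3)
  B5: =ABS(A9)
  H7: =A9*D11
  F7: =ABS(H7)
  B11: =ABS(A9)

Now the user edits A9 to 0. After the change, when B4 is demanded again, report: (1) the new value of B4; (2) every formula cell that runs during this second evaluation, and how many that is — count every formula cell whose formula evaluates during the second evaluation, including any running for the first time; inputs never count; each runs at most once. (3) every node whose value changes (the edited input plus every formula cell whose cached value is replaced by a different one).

First evaluation (everything demanded from the output):
  A5 = ABS(-6) = 6
  D11 = ABS(-6) = 6
  H7 = -6 * 6 = -36
  D3 = MAX(-36, 6) = 6
  B4 = 6 - 6 = 0

Propagation after the edit:
  D11: runs — A9 -6->0; result 0.
  H7: runs — A9 -6->0; D11 6->0; result 0.
  D3: runs — H7 -36->0; D11 6->0; result 0.
  B4: runs — D3 6->0; result -6.

New value of B4: -6.
Formula cells that run: B4, D3, D11, H7 — 4 in total.
Values that change: A9, B4, D3, D11, H7.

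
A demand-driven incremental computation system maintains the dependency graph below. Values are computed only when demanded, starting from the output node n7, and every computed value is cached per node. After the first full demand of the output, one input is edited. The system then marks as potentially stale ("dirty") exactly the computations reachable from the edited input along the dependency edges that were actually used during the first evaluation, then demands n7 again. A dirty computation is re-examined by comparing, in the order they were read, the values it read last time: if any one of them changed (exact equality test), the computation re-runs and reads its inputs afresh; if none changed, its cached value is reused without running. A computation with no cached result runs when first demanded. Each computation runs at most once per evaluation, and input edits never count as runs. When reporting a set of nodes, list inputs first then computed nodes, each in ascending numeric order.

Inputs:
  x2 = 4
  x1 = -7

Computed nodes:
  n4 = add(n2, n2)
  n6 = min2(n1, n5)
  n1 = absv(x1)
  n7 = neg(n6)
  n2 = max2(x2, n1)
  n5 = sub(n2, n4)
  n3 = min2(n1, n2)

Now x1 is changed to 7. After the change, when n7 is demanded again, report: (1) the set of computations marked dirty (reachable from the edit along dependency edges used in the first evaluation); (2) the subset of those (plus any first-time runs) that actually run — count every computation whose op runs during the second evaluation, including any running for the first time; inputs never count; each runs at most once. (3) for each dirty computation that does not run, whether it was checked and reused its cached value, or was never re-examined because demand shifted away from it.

First evaluation (everything demanded from the output):
  n1 = absv(-7) = 7
  n2 = max2(4, 7) = 7
  n4 = add(7, 7) = 14
  n5 = sub(7, 14) = -7
  n6 = min2(7, -7) = -7
  n7 = neg(-7) = 7

Propagation after the edit:
  n1: runs — x1 -7->7; result 7 (same value as before).
  n2: checked — values it read are unchanged (x2 unchanged, n1 unchanged); reused cached 7 without running.
  n4: checked — values it read are unchanged (n2 unchanged, n2 unchanged); reused cached 14 without running.
  n5: checked — values it read are unchanged (n2 unchanged, n4 unchanged); reused cached -7 without running.
  n6: checked — values it read are unchanged (n1 unchanged, n5 unchanged); reused cached -7 without running.
  n7: checked — values it read are unchanged (n6 unchanged); reused cached 7 without running.

Key observation: the change is absorbed at n1 — it re-runs but produces the same value, and the output's value is unchanged.

Marked dirty: n1, n2, n4, n5, n6, n7.
Computations that run: n1 — 1 in total.
Checked but reused from cache: n2, n4, n5, n6, n7.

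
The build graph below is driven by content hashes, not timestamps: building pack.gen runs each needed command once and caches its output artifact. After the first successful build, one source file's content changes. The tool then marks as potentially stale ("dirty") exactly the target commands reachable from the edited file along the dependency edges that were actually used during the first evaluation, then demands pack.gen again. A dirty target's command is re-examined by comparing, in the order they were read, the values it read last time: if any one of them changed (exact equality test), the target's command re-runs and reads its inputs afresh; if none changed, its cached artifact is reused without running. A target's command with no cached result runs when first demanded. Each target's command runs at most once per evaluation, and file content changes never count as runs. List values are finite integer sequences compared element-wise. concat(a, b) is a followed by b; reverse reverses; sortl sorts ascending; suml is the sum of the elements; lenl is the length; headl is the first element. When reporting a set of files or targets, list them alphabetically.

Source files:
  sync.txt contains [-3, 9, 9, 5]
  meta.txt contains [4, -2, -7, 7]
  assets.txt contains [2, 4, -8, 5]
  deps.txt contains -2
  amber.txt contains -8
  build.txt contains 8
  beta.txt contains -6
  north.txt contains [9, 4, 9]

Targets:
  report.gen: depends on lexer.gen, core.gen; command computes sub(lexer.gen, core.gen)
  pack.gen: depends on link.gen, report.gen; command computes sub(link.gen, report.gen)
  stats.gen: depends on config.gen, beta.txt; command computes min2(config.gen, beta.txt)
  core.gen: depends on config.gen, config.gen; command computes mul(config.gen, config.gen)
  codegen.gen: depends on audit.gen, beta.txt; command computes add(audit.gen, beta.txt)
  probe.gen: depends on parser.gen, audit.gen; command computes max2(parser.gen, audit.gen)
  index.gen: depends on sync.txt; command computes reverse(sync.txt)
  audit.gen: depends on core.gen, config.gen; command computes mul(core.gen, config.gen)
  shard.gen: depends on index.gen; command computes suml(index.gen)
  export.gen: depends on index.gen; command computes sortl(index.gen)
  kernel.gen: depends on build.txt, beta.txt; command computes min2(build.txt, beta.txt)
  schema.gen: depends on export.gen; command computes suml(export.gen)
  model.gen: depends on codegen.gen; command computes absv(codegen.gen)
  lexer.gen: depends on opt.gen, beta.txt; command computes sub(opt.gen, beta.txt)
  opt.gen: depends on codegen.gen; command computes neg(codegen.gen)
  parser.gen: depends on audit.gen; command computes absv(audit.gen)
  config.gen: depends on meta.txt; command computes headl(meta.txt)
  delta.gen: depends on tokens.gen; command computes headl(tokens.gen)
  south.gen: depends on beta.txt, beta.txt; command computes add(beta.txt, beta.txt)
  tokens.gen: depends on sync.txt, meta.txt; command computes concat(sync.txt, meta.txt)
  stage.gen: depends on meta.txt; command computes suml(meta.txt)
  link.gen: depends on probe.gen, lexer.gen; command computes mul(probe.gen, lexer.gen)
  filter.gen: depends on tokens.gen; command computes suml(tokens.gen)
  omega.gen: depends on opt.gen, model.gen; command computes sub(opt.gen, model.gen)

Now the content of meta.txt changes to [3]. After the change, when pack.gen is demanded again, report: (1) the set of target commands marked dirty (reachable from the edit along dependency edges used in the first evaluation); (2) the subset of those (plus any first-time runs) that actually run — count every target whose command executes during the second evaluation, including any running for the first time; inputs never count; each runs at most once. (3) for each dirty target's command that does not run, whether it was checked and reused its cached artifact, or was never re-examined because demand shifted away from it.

Dirty set: audit.gen, codegen.gen, config.gen, core.gen, lexer.gen, link.gen, opt.gen, pack.gen, parser.gen, probe.gen, report.gen.
Run set: audit.gen, codegen.gen, config.gen, core.gen, lexer.gen, link.gen, opt.gen, pack.gen, parser.gen, probe.gen, report.gen (11 run).
All dirty target commands ended up running.

Initial pass — values computed on the first demand:
  config.gen = headl([4, -2, -7, 7]) = 4
  core.gen = mul(4, 4) = 16
  audit.gen = mul(16, 4) = 64
  codegen.gen = add(64, -6) = 58
  opt.gen = neg(58) = -58
  lexer.gen = sub(-58, -6) = -52
  parser.gen = absv(64) = 64
  probe.gen = max2(64, 64) = 64
  link.gen = mul(64, -52) = -3328
  report.gen = sub(-52, 16) = -68
  pack.gen = sub(-3328, -68) = -3260

Second demand — change propagation:
  config.gen: re-runs because meta.txt [4, -2, -7, 7]->[3]; new result 3.
  core.gen: re-runs because config.gen 4->3; config.gen 4->3; new result 9.
  audit.gen: re-runs because core.gen 16->9; config.gen 4->3; new result 27.
  codegen.gen: re-runs because audit.gen 64->27; new result 21.
  opt.gen: re-runs because codegen.gen 58->21; new result -21.
  lexer.gen: re-runs because opt.gen -58->-21; new result -15.
  parser.gen: re-runs because audit.gen 64->27; new result 27.
  probe.gen: re-runs because parser.gen 64->27; audit.gen 64->27; new result 27.
  link.gen: re-runs because probe.gen 64->27; lexer.gen -52->-15; new result -405.
  report.gen: re-runs because lexer.gen -52->-15; core.gen 16->9; new result -24.
  pack.gen: re-runs because link.gen -3328->-405; report.gen -68->-24; new result -381.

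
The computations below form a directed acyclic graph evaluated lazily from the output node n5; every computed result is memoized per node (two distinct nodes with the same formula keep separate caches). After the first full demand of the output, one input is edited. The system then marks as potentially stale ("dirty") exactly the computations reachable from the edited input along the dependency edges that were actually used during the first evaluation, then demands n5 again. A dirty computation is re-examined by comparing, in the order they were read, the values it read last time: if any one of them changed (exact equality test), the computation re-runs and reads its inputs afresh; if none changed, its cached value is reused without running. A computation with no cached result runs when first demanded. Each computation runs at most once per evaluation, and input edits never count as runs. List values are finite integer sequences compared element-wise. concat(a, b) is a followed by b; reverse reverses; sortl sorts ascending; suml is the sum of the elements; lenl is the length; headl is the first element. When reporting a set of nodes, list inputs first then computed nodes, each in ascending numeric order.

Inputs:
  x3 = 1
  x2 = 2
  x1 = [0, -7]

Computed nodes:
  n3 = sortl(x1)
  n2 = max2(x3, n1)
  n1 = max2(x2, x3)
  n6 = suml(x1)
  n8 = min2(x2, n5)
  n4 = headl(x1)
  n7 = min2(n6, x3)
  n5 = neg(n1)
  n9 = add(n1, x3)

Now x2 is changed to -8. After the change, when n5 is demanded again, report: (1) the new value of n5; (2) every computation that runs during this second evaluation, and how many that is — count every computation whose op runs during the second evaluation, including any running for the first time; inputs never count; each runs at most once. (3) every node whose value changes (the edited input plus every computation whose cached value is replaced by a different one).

Demanding n5 again yields -1.
2 computations run: n1, n5.
The nodes whose values change: x2, n1, n5.

First demand of the output computes:
  n1 = max2(2, 1) = 2
  n5 = neg(2) = -2

After the edit, cleaning proceeds:
  n1: a read changed (x2 2->-8) — executes, giving 1.
  n5: a read changed (n1 2->1) — executes, giving -1.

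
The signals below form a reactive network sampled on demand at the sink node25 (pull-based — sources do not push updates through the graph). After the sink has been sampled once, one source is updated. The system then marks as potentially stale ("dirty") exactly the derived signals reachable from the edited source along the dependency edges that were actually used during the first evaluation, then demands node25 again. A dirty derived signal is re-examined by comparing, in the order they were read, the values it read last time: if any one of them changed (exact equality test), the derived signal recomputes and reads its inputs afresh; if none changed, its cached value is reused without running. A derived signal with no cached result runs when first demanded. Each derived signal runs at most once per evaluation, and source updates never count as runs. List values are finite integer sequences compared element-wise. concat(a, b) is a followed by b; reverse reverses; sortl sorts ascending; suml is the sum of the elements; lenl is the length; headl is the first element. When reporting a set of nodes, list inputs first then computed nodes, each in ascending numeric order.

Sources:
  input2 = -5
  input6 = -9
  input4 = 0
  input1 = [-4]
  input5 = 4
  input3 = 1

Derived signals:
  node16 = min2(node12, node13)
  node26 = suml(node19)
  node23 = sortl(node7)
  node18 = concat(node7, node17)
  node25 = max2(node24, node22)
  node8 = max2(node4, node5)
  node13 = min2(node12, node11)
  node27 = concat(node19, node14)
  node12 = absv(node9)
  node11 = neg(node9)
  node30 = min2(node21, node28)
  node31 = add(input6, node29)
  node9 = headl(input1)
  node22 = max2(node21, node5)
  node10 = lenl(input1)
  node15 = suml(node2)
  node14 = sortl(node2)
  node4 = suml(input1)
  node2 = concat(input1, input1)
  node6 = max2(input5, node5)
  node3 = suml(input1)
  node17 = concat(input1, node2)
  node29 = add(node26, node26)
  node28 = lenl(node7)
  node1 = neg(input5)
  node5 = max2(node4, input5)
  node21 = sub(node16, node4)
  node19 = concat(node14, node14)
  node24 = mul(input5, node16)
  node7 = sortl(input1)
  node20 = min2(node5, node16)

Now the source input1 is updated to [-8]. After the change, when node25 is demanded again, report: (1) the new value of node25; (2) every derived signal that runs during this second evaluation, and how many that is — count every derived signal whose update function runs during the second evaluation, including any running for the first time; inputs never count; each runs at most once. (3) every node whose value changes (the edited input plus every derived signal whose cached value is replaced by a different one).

Initial pass — values computed on the first demand:
  node4 = suml([-4]) = -4
  node5 = max2(-4, 4) = 4
  node9 = headl([-4]) = -4
  node11 = neg(-4) = 4
  node12 = absv(-4) = 4
  node13 = min2(4, 4) = 4
  node16 = min2(4, 4) = 4
  node21 = sub(4, -4) = 8
  node22 = max2(8, 4) = 8
  node24 = mul(4, 4) = 16
  node25 = max2(16, 8) = 16

Second demand — change propagation:
  node4: re-runs because input1 [-4]->[-8]; new result -8.
  node5: re-runs because node4 -4->-8; new result 4 (unchanged).
  node9: re-runs because input1 [-4]->[-8]; new result -8.
  node11: re-runs because node9 -4->-8; new result 8.
  node12: re-runs because node9 -4->-8; new result 8.
  node13: re-runs because node12 4->8; node11 4->8; new result 8.
  node16: re-runs because node12 4->8; node13 4->8; new result 8.
  node21: re-runs because node16 4->8; node4 -4->-8; new result 16.
  node22: re-runs because node21 8->16; new result 16.
  node24: re-runs because node16 4->8; new result 32.
  node25: re-runs because node24 16->32; node22 8->16; new result 32.

node25 now evaluates to 32.
Run set: node4, node5, node9, node11, node12, node13, node16, node21, node22, node24, node25 (11 run).
Changed values: input1, node4, node9, node11, node12, node13, node16, node21, node22, node24, node25.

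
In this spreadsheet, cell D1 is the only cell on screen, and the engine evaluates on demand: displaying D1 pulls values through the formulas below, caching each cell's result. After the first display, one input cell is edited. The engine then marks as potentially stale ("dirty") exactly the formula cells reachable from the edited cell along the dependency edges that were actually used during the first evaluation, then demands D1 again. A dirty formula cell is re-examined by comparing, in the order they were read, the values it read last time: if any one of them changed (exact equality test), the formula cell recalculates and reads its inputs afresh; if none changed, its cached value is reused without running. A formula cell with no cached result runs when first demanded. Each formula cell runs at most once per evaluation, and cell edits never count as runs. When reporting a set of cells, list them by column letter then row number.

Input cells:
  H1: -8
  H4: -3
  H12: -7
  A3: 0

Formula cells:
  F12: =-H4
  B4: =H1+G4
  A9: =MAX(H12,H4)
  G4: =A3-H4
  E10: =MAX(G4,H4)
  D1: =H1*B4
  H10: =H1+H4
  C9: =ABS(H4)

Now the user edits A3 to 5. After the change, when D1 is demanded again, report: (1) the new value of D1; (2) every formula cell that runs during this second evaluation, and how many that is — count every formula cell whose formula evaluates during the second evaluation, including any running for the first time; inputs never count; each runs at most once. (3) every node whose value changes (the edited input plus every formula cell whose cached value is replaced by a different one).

Initial pass — values computed on the first demand:
  G4 = 0 - -3 = 3
  B4 = -8 + 3 = -5
  D1 = -8 * -5 = 40

Second demand — change propagation:
  G4: re-runs because A3 0->5; new result 8.
  B4: re-runs because G4 3->8; new result 0.
  D1: re-runs because B4 -5->0; new result 0.

D1 now evaluates to 0.
Run set: B4, D1, G4 (3 run).
Changed values: A3, B4, D1, G4.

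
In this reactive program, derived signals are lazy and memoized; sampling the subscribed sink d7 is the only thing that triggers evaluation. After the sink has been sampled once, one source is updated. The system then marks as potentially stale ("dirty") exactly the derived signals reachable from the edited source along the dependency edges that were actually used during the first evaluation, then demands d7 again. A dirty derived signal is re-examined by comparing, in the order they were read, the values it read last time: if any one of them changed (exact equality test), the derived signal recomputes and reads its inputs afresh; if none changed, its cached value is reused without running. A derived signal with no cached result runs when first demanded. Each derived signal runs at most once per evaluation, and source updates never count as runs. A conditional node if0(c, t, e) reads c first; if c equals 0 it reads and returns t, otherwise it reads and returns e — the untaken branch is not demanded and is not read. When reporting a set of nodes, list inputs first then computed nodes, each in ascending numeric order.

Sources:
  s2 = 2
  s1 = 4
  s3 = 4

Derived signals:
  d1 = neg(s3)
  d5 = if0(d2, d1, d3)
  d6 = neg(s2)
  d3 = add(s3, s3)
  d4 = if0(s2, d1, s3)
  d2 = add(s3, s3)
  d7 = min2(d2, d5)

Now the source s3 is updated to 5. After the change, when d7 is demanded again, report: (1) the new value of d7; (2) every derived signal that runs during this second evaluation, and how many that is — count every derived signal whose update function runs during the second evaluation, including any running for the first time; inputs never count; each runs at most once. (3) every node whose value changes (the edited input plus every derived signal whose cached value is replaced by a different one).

Demanding d7 again yields 10.
4 derived signals run: d2, d3, d5, d7.
The nodes whose values change: s3, d2, d3, d5, d7.

First demand of the output computes:
  d2 = add(4, 4) = 8
  d3 = add(4, 4) = 8
  d5 = if0(d2=8 -> else branch d3) = 8
  d7 = min2(8, 8) = 8

After the edit, cleaning proceeds:
  d2: a read changed (s3 4->5; s3 4->5) — executes, giving 10.
  d3: a read changed (s3 4->5; s3 4->5) — executes, giving 10.
  d5: a read changed (d2 8->10; d3 8->10) — executes, giving 10.
  d7: a read changed (d2 8->10; d5 8->10) — executes, giving 10.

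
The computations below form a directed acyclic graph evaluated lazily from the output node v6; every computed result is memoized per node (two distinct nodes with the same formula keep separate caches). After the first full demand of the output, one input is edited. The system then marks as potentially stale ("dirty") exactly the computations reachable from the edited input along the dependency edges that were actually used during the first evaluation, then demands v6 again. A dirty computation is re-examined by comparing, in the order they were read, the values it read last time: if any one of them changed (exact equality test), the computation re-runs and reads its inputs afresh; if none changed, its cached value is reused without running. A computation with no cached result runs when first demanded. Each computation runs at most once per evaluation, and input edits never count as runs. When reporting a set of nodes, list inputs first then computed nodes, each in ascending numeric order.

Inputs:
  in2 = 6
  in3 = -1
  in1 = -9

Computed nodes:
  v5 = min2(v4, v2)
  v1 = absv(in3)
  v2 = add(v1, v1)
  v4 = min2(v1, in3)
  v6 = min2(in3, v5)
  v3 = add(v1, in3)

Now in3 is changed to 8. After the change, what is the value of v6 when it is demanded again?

Demanding v6 again yields 8.

First demand of the output computes:
  v1 = absv(-1) = 1
  v2 = add(1, 1) = 2
  v4 = min2(1, -1) = -1
  v5 = min2(-1, 2) = -1
  v6 = min2(-1, -1) = -1

After the edit, cleaning proceeds:
  v1: a read changed (in3 -1->8) — executes, giving 8.
  v2: a read changed (v1 1->8; v1 1->8) — executes, giving 16.
  v4: a read changed (v1 1->8; in3 -1->8) — executes, giving 8.
  v5: a read changed (v4 -1->8; v2 2->16) — executes, giving 8.
  v6: a read changed (in3 -1->8; v5 -1->8) — executes, giving 8.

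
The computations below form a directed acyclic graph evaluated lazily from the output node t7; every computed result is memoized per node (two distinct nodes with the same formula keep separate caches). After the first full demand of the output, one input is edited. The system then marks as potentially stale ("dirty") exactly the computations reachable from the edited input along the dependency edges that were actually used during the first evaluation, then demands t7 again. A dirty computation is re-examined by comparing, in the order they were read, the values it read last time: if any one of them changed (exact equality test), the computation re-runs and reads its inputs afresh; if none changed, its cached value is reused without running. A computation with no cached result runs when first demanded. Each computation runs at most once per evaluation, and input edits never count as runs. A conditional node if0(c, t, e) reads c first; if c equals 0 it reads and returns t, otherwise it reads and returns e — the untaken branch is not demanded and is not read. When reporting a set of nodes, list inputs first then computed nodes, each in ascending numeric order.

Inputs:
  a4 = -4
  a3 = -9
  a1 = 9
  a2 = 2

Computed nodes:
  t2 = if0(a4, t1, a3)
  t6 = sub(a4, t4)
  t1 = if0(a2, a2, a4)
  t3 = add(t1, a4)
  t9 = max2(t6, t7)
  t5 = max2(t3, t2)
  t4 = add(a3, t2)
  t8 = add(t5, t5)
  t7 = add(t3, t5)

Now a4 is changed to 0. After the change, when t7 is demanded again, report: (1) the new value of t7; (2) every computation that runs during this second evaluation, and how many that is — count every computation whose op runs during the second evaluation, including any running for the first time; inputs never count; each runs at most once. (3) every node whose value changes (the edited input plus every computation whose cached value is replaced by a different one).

First demand of the output computes:
  t1 = if0(a2=2 -> else branch a4) = -4
  t2 = if0(a4=-4 -> else branch a3) = -9
  t3 = add(-4, -4) = -8
  t5 = max2(-8, -9) = -8
  t7 = add(-8, -8) = -16

After the edit, cleaning proceeds:
  t1: a read changed (a4 -4->0) — executes, giving 0.
  t2: a read changed (a4 -4->0) — executes, giving 0.
  t3: a read changed (t1 -4->0; a4 -4->0) — executes, giving 0.
  t5: a read changed (t3 -8->0; t2 -9->0) — executes, giving 0.
  t7: a read changed (t3 -8->0; t5 -8->0) — executes, giving 0.

Demanding t7 again yields 0.
5 computations run: t1, t2, t3, t5, t7.
The nodes whose values change: a4, t1, t2, t3, t5, t7.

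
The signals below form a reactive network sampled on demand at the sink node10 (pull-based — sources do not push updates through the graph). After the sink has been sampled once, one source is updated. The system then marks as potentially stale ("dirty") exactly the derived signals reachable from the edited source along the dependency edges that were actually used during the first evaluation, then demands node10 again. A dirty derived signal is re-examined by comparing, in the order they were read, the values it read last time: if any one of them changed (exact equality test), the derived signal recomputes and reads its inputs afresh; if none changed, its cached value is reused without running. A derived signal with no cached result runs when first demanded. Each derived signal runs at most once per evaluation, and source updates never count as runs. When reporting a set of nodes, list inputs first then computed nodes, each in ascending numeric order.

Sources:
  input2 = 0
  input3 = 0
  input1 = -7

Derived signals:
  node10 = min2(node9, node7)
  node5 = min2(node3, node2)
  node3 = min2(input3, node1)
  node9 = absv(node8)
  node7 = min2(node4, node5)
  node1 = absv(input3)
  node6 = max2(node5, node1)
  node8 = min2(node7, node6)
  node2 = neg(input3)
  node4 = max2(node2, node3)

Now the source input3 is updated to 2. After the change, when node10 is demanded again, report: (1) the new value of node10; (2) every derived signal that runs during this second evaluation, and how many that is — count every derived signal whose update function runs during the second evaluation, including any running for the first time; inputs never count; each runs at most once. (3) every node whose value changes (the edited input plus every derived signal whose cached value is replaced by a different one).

Initial pass — values computed on the first demand:
  node1 = absv(0) = 0
  node2 = neg(0) = 0
  node3 = min2(0, 0) = 0
  node4 = max2(0, 0) = 0
  node5 = min2(0, 0) = 0
  node6 = max2(0, 0) = 0
  node7 = min2(0, 0) = 0
  node8 = min2(0, 0) = 0
  node9 = absv(0) = 0
  node10 = min2(0, 0) = 0

Second demand — change propagation:
  node1: re-runs because input3 0->2; new result 2.
  node2: re-runs because input3 0->2; new result -2.
  node3: re-runs because input3 0->2; node1 0->2; new result 2.
  node4: re-runs because node2 0->-2; node3 0->2; new result 2.
  node5: re-runs because node3 0->2; node2 0->-2; new result -2.
  node6: re-runs because node5 0->-2; node1 0->2; new result 2.
  node7: re-runs because node4 0->2; node5 0->-2; new result -2.
  node8: re-runs because node7 0->-2; node6 0->2; new result -2.
  node9: re-runs because node8 0->-2; new result 2.
  node10: re-runs because node9 0->2; node7 0->-2; new result -2.

node10 now evaluates to -2.
Run set: node1, node2, node3, node4, node5, node6, node7, node8, node9, node10 (10 run).
Changed values: input3, node1, node2, node3, node4, node5, node6, node7, node8, node9, node10.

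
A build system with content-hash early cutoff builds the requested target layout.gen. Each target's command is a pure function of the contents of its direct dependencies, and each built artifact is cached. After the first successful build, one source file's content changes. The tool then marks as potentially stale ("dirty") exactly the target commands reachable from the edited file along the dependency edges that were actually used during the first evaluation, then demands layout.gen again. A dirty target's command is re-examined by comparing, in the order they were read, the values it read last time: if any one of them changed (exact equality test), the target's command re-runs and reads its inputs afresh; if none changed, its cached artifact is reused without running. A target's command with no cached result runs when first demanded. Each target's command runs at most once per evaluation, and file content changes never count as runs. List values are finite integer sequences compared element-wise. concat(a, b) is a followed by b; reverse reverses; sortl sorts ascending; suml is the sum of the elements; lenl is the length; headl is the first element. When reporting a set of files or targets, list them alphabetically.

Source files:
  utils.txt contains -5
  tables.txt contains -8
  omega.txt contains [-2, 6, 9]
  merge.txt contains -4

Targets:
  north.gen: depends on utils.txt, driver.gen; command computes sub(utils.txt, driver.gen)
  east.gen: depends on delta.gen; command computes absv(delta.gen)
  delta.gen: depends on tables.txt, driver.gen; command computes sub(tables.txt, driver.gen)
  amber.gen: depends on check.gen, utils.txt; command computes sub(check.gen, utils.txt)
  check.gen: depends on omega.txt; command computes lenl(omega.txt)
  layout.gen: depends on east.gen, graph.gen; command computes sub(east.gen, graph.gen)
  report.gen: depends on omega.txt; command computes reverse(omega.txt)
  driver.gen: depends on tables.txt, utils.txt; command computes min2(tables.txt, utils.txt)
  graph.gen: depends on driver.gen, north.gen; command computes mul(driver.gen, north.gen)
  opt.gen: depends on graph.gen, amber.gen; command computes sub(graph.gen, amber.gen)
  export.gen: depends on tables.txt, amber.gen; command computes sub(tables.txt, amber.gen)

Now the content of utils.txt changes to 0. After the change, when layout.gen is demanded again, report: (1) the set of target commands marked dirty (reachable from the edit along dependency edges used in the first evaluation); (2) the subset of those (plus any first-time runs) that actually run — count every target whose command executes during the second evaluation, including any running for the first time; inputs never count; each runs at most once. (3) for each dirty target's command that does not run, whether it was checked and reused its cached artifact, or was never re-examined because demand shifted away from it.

Marked dirty: delta.gen, driver.gen, east.gen, graph.gen, layout.gen, north.gen.
Target commands that run: driver.gen, graph.gen, layout.gen, north.gen — 4 in total.
Checked but reused from cache: delta.gen, east.gen.
Key observation: the cutoff stops propagation at delta.gen — its inputs' values are unchanged, so it reuses its cache.

First evaluation (everything demanded from the output):
  driver.gen = min2(-8, -5) = -8
  delta.gen = sub(-8, -8) = 0
  east.gen = absv(0) = 0
  north.gen = sub(-5, -8) = 3
  graph.gen = mul(-8, 3) = -24
  layout.gen = sub(0, -24) = 24

Propagation after the edit:
  driver.gen: runs — utils.txt -5->0; result -8 (same value as before).
  delta.gen: checked — values it read are unchanged (tables.txt unchanged, driver.gen unchanged); reused cached 0 without running.
  east.gen: checked — values it read are unchanged (delta.gen unchanged); reused cached 0 without running.
  north.gen: runs — utils.txt -5->0; result 8.
  graph.gen: runs — north.gen 3->8; result -64.
  layout.gen: runs — graph.gen -24->-64; result 64.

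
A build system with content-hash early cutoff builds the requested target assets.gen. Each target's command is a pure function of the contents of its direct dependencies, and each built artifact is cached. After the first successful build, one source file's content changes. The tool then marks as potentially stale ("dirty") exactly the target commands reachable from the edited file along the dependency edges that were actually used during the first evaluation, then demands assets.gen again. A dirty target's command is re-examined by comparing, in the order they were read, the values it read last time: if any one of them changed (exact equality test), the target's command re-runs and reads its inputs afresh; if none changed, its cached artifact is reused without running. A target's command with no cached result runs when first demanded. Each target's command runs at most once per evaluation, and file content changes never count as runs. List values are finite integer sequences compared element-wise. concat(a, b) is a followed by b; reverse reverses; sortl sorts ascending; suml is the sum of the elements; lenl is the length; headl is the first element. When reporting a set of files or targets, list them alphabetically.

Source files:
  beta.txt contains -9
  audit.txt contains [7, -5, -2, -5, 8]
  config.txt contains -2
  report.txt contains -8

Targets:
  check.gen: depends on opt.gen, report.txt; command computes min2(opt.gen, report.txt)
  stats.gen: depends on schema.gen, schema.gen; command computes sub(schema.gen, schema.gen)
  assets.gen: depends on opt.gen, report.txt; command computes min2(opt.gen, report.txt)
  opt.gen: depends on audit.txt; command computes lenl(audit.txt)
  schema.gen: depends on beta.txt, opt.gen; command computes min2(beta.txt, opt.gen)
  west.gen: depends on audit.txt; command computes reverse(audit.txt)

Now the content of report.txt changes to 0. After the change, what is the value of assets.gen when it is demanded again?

First evaluation (everything demanded from the output):
  opt.gen = lenl([7, -5, -2, -5, 8]) = 5
  assets.gen = min2(5, -8) = -8

Propagation after the edit:
  assets.gen: runs — report.txt -8->0; result 0.

New value of assets.gen: 0.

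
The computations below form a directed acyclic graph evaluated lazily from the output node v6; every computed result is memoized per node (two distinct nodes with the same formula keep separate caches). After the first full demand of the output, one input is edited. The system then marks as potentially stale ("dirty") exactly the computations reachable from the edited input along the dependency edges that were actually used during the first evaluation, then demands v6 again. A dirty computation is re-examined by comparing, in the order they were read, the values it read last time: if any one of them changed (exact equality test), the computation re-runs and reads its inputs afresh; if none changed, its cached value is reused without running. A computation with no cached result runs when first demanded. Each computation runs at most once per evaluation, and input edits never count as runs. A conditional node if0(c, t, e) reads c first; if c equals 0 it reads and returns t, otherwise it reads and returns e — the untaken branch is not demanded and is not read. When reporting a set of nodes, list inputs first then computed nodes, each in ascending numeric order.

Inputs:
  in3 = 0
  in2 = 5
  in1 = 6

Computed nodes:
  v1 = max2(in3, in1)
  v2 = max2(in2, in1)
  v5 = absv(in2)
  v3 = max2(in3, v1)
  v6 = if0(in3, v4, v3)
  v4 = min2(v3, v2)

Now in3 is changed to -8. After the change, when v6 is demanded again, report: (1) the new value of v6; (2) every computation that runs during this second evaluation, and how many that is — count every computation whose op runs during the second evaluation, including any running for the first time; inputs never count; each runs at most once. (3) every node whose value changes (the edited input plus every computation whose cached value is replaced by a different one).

First demand of the output computes:
  v1 = max2(0, 6) = 6
  v2 = max2(5, 6) = 6
  v3 = max2(0, 6) = 6
  v4 = min2(6, 6) = 6
  v6 = if0(in3=0 -> then branch v4) = 6

After the edit, cleaning proceeds:
  v1: a read changed (in3 0->-8) — executes, giving 6 — identical to its old value.
  v3: a read changed (in3 0->-8) — executes, giving 6 — identical to its old value.
  v4: stays stale; no demand reaches it after the flip.
  v6: a read changed (in3 0->-8) — executes, giving 6 — identical to its old value.

Note the branch switch — demand abandons v4, which is never re-examined.

Demanding v6 again yields 6.
3 computations run: v1, v3, v6.
The nodes whose values change: in3.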